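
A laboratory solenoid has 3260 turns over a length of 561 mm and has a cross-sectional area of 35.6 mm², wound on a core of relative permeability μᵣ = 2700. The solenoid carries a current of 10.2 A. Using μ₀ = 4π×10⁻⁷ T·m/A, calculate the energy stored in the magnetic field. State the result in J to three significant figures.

U ≈ 119 J

A = 35.6 mm² = 3.560×10^-5 m².
L = μ₀μᵣN²A/ℓ = (4π×10⁻⁷)(2700)(3260)²(3.560×10^-5)/(0.561) = 2.288 H.
U = ½LI² = ½(2.288)(10.2)² = 119 J.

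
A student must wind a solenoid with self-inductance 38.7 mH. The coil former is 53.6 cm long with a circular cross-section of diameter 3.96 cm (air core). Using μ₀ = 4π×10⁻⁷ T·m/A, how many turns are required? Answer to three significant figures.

N ≈ 3660 turns

A = π(d/2)² = π(1.980×10^-2 m)² = 1.232×10^-3 m².
From L = μ₀N²A/ℓ, N = √(Lℓ / (μ₀A)).
N = √[(3.870×10^-2)(0.536) / ((4π×10⁻⁷)×1.232×10^-3)] = √(1.340×10^7) ≈ 3660.9.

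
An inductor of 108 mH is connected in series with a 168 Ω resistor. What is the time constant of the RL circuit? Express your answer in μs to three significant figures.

τ = L/R = (0.108 H)/(168 Ω) = 6.429×10^-4 s.

τ ≈ 643 μs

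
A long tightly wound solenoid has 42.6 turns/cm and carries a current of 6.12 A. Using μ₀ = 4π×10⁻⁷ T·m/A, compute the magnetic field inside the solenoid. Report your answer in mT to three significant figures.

B ≈ 32.8 mT

Inside a long solenoid, B = μ₀nI.
B = (4π×10⁻⁷)(4.260×10^3 m⁻¹)(6.12 A) = 3.276×10^-2 T.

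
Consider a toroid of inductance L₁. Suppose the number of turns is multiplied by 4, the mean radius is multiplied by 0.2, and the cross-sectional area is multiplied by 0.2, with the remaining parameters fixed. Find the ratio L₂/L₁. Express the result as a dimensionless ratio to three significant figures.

For a toroid, L ∝ μᵣN²A/R.
L₂/L₁ = (4)^2 × (0.2)^-1 × (0.2) = 16.0.

L₂/L₁ = 16.0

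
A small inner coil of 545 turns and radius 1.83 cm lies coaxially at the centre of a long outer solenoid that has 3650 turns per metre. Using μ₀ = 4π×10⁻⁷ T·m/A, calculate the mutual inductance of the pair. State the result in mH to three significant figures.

M ≈ 2.63 mH

The outer solenoid produces a uniform field B₁ = μ₀n₁I₁ across the inner coil,
so the flux linkage is N₂Φ = N₂B₁A₂ = μ₀n₁N₂A₂·I₁, giving M = μ₀n₁N₂A₂.
A₂ = πr² = π(1.830×10^-2 m)² = 1.052×10^-3 m².
M = (4π×10⁻⁷)(3650)(545)(1.052×10^-3) = 2.630×10^-3 H.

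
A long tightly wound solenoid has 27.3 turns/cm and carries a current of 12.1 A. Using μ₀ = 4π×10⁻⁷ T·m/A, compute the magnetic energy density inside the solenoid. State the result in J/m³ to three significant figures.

u ≈ 686 J/m³

B = μ₀nI = (4π×10⁻⁷)(2.730×10^3)(12.1) = 4.151×10^-2 T.
u = B²/(2μ₀) = (4.151×10^-2)²/(2×4π×10⁻⁷) = 685.6 J/m³.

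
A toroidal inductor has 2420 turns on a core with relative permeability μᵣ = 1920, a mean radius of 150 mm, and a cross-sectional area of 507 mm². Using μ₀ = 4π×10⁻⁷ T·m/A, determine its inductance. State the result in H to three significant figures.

For a thin toroid, L = μ₀μᵣN²A/(2πR).
L = (4π×10⁻⁷)(1920)(2420)²(5.070×10^-4) / (2π×0.15 m) = 7.601 H.

L ≈ 7.60 H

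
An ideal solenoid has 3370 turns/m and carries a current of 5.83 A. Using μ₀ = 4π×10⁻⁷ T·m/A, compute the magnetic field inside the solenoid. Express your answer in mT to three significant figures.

Inside a long solenoid, B = μ₀nI.
B = (4π×10⁻⁷)(3.370×10^3 m⁻¹)(5.83 A) = 2.469×10^-2 T.

B ≈ 24.7 mT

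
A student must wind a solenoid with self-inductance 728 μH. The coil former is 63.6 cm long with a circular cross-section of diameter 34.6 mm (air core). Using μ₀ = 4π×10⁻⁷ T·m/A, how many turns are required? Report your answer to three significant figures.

A = π(d/2)² = π(1.730×10^-2 m)² = 9.402×10^-4 m².
From L = μ₀N²A/ℓ, N = √(Lℓ / (μ₀A)).
N = √[(7.280×10^-4)(0.636) / ((4π×10⁻⁷)×9.402×10^-4)] = √(3.919×10^5) ≈ 626.0.

N ≈ 626 turns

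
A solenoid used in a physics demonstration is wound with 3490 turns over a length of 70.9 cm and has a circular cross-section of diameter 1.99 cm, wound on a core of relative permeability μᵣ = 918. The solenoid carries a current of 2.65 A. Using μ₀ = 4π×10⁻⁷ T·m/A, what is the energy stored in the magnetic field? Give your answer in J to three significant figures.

U ≈ 21.6 J

A = π(d/2)² = π(9.950×10^-3 m)² = 3.110×10^-4 m².
L = μ₀μᵣN²A/ℓ = (4π×10⁻⁷)(918)(3490)²(3.110×10^-4)/(0.709) = 6.164 H.
U = ½LI² = ½(6.164)(2.65)² = 21.64 J.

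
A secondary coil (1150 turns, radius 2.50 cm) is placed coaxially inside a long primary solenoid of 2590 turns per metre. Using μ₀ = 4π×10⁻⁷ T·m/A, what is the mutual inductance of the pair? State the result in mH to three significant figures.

The outer solenoid produces a uniform field B₁ = μ₀n₁I₁ across the inner coil,
so the flux linkage is N₂Φ = N₂B₁A₂ = μ₀n₁N₂A₂·I₁, giving M = μ₀n₁N₂A₂.
A₂ = πr² = π(2.500×10^-2 m)² = 1.963×10^-3 m².
M = (4π×10⁻⁷)(2590)(1150)(1.963×10^-3) = 7.349×10^-3 H.

M ≈ 7.35 mH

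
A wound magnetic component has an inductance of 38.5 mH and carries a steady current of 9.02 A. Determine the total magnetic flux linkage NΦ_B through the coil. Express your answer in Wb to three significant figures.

From L = NΦ_B/I, the flux linkage is NΦ_B = LI.
NΦ_B = (3.850×10^-2 H)(9.02 A) = 0.3473 Wb.

NΦ_B ≈ 0.347 Wb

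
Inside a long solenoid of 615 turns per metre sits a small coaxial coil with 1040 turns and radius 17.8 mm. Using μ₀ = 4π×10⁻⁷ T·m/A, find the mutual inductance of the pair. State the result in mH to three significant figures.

The outer solenoid produces a uniform field B₁ = μ₀n₁I₁ across the inner coil,
so the flux linkage is N₂Φ = N₂B₁A₂ = μ₀n₁N₂A₂·I₁, giving M = μ₀n₁N₂A₂.
A₂ = πr² = π(1.780×10^-2 m)² = 9.954×10^-4 m².
M = (4π×10⁻⁷)(615)(1040)(9.954×10^-4) = 8.000×10^-4 H.

M ≈ 0.800 mH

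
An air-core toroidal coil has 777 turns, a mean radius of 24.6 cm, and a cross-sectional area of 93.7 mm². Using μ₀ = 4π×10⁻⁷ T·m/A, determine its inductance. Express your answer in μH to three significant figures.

L ≈ 46.0 μH

For a thin toroid, L = μ₀N²A/(2πR).
L = (4π×10⁻⁷)(777)²(9.370×10^-5) / (2π×0.246 m) = 4.599×10^-5 H.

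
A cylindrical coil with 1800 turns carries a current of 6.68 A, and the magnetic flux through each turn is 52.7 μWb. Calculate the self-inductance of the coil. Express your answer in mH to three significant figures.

L ≈ 14.2 mH

Self-inductance is defined by L = NΦ_B/I (flux linkage over current).
L = (1800)(5.270×10^-5 Wb)/(6.68 A) = 1.420×10^-2 H.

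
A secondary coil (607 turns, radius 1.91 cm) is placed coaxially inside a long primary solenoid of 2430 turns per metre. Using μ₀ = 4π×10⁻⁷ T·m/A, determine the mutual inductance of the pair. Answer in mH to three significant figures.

M ≈ 2.12 mH

The outer solenoid produces a uniform field B₁ = μ₀n₁I₁ across the inner coil,
so the flux linkage is N₂Φ = N₂B₁A₂ = μ₀n₁N₂A₂·I₁, giving M = μ₀n₁N₂A₂.
A₂ = πr² = π(1.910×10^-2 m)² = 1.146×10^-3 m².
M = (4π×10⁻⁷)(2430)(607)(1.146×10^-3) = 2.124×10^-3 H.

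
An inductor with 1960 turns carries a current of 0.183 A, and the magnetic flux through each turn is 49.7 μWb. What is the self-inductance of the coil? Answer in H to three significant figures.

L ≈ 0.532 H

Self-inductance is defined by L = NΦ_B/I (flux linkage over current).
L = (1960)(4.970×10^-5 Wb)/(0.183 A) = 0.5323 H.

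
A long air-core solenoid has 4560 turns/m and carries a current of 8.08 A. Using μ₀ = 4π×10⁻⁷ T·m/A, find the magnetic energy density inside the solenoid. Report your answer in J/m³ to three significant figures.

u ≈ 853 J/m³

B = μ₀nI = (4π×10⁻⁷)(4.560×10^3)(8.08) = 4.630×10^-2 T.
u = B²/(2μ₀) = (4.630×10^-2)²/(2×4π×10⁻⁷) = 853 J/m³.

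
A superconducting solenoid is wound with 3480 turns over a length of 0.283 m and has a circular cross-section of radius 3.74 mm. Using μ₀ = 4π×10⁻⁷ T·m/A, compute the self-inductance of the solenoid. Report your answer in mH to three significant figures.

L ≈ 2.36 mH

A = πr² = π(3.740×10^-3 m)² = 4.394×10^-5 m².
For a long solenoid, L = μ₀N²A/ℓ.
L = (4π×10⁻⁷)(3480)²(4.394×10^-5)/(0.283 m) = 2.363×10^-3 H.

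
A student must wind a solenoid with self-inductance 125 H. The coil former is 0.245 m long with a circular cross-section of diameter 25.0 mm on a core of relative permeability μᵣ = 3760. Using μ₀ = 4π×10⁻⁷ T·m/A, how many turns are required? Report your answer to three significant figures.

A = π(d/2)² = π(1.250×10^-2 m)² = 4.909×10^-4 m².
From L = μ₀μᵣN²A/ℓ, N = √(Lℓ / (μ₀μᵣA)).
N = √[(125)(0.245) / ((4π×10⁻⁷)(3760)×4.909×10^-4)] = √(1.320×10^7) ≈ 3633.7.

N ≈ 3630 turns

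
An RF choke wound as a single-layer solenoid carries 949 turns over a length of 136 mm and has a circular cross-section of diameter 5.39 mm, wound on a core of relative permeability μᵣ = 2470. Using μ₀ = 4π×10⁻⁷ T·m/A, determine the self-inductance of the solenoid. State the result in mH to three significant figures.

L ≈ 469 mH

A = π(d/2)² = π(2.695×10^-3 m)² = 2.282×10^-5 m².
For a long solenoid, L = μ₀μᵣN²A/ℓ.
L = (4π×10⁻⁷)(2470)(949)²(2.282×10^-5)/(0.136 m) = 0.469 H.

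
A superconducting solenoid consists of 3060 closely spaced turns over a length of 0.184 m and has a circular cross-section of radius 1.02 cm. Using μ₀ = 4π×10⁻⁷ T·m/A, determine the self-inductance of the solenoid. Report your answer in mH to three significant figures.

L ≈ 20.9 mH

A = πr² = π(1.020×10^-2 m)² = 3.269×10^-4 m².
For a long solenoid, L = μ₀N²A/ℓ.
L = (4π×10⁻⁷)(3060)²(3.269×10^-4)/(0.184 m) = 2.090×10^-2 H.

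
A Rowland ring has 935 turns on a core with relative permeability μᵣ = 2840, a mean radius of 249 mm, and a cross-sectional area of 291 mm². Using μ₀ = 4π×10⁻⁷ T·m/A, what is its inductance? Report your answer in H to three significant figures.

For a thin toroid, L = μ₀μᵣN²A/(2πR).
L = (4π×10⁻⁷)(2840)(935)²(2.910×10^-4) / (2π×0.249 m) = 0.5803 H.

L ≈ 0.580 H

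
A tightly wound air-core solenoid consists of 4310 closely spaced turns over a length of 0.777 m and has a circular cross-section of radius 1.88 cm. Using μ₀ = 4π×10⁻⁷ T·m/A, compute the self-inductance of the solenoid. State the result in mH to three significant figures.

A = πr² = π(1.880×10^-2 m)² = 1.110×10^-3 m².
For a long solenoid, L = μ₀N²A/ℓ.
L = (4π×10⁻⁷)(4310)²(1.110×10^-3)/(0.777 m) = 3.336×10^-2 H.

L ≈ 33.4 mH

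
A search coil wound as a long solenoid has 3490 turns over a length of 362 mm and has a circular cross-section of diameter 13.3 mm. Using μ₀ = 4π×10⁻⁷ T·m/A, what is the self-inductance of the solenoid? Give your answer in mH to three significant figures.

A = π(d/2)² = π(6.650×10^-3 m)² = 1.389×10^-4 m².
For a long solenoid, L = μ₀N²A/ℓ.
L = (4π×10⁻⁷)(3490)²(1.389×10^-4)/(0.362 m) = 5.874×10^-3 H.

L ≈ 5.87 mH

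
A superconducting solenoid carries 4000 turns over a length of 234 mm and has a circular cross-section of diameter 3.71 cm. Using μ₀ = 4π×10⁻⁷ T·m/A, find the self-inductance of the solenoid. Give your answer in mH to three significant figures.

L ≈ 92.9 mH

A = π(d/2)² = π(1.855×10^-2 m)² = 1.081×10^-3 m².
For a long solenoid, L = μ₀N²A/ℓ.
L = (4π×10⁻⁷)(4000)²(1.081×10^-3)/(0.234 m) = 9.289×10^-2 H.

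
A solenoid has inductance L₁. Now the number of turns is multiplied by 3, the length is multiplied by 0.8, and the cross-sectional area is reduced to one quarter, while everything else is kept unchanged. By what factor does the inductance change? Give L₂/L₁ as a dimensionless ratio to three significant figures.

For a solenoid, L ∝ μᵣN²A/ℓ.
L₂/L₁ = (3)^2 × (0.8)^-1 × (0.25) = 2.81.

L₂/L₁ = 2.81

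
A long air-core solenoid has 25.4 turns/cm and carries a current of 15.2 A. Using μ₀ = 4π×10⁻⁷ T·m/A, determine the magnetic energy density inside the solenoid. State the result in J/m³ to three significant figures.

u ≈ 937 J/m³

B = μ₀nI = (4π×10⁻⁷)(2.540×10^3)(15.2) = 4.852×10^-2 T.
u = B²/(2μ₀) = (4.852×10^-2)²/(2×4π×10⁻⁷) = 936.6 J/m³.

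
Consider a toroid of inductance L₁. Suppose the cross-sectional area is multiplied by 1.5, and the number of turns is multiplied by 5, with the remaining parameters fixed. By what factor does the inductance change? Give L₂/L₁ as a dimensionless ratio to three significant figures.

For a toroid, L ∝ μᵣN²A/R.
L₂/L₁ = (1.5) × (5)^2 = 37.5.

L₂/L₁ = 37.5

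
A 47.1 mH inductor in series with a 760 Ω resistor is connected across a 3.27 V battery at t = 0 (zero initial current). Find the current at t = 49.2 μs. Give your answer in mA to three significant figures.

τ = L/R = 4.710×10^-2/760 = 6.197×10^-5 s; final current I_∞ = ε/R = 3.27/760 = 4.303×10^-3 A.
I(t) = I_∞(1 − e^(−t/τ)) with t/τ = 0.794.
I = (4.303×10^-3)(1 − e^(−0.794)) = 2.357×10^-3 A.

I ≈ 2.36 mA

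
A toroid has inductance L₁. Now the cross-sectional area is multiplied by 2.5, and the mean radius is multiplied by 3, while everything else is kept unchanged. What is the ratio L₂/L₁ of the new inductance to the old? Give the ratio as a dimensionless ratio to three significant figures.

For a toroid, L ∝ μᵣN²A/R.
L₂/L₁ = (2.5) × (3)^-1 = 0.833.

L₂/L₁ = 0.833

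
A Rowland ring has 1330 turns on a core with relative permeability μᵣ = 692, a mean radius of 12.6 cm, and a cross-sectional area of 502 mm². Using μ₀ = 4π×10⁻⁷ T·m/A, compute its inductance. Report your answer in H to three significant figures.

L ≈ 0.975 H

For a thin toroid, L = μ₀μᵣN²A/(2πR).
L = (4π×10⁻⁷)(692)(1330)²(5.020×10^-4) / (2π×0.126 m) = 0.9754 H.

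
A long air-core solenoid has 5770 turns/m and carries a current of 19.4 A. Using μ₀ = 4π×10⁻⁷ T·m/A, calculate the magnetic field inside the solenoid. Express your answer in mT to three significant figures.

B ≈ 141 mT

Inside a long solenoid, B = μ₀nI.
B = (4π×10⁻⁷)(5.770×10^3 m⁻¹)(19.4 A) = 0.1407 T.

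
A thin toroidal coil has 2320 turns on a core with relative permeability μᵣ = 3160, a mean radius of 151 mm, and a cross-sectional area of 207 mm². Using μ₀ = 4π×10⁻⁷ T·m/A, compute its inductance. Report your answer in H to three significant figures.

For a thin toroid, L = μ₀μᵣN²A/(2πR).
L = (4π×10⁻⁷)(3160)(2320)²(2.070×10^-4) / (2π×0.151 m) = 4.663 H.

L ≈ 4.66 H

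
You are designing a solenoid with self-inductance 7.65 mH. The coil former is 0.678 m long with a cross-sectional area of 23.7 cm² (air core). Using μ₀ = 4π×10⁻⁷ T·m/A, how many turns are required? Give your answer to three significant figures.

A = 23.7 cm² = 2.370×10^-3 m².
From L = μ₀N²A/ℓ, N = √(Lℓ / (μ₀A)).
N = √[(7.650×10^-3)(0.678) / ((4π×10⁻⁷)×2.370×10^-3)] = √(1.742×10^6) ≈ 1319.7.

N ≈ 1320 turns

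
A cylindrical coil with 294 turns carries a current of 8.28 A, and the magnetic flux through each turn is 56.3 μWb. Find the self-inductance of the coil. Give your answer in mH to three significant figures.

Self-inductance is defined by L = NΦ_B/I (flux linkage over current).
L = (294)(5.630×10^-5 Wb)/(8.28 A) = 1.999×10^-3 H.

L ≈ 2.00 mH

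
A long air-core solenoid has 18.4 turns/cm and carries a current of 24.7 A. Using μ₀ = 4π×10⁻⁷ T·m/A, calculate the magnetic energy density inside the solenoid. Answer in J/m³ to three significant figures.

u ≈ 1300 J/m³

B = μ₀nI = (4π×10⁻⁷)(1.840×10^3)(24.7) = 5.711×10^-2 T.
u = B²/(2μ₀) = (5.711×10^-2)²/(2×4π×10⁻⁷) = 1.298×10^3 J/m³.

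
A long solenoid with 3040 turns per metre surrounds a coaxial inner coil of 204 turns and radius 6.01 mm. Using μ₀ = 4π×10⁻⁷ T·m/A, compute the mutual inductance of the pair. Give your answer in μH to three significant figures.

The outer solenoid produces a uniform field B₁ = μ₀n₁I₁ across the inner coil,
so the flux linkage is N₂Φ = N₂B₁A₂ = μ₀n₁N₂A₂·I₁, giving M = μ₀n₁N₂A₂.
A₂ = πr² = π(6.010×10^-3 m)² = 1.1347×10^-4 m².
M = (4π×10⁻⁷)(3040)(204)(1.1347×10^-4) = 8.843×10^-5 H.

M ≈ 88.4 μH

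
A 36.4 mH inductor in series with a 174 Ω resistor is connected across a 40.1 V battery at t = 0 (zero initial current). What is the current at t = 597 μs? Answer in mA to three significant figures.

τ = L/R = 3.640×10^-2/174 = 2.092×10^-4 s; final current I_∞ = ε/R = 40.1/174 = 0.23046 A.
I(t) = I_∞(1 − e^(−t/τ)) with t/τ = 2.854.
I = (0.23046)(1 − e^(−2.854)) = 0.2172 A.

I ≈ 217 mA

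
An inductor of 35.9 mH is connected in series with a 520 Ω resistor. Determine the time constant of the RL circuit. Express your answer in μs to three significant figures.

τ = L/R = (3.590×10^-2 H)/(520 Ω) = 6.904×10^-5 s.

τ ≈ 69.0 μs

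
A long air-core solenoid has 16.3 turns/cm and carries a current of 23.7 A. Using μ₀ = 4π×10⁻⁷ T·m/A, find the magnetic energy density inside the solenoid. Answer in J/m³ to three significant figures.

u ≈ 938 J/m³

B = μ₀nI = (4π×10⁻⁷)(1.630×10^3)(23.7) = 4.8545×10^-2 T.
u = B²/(2μ₀) = (4.8545×10^-2)²/(2×4π×10⁻⁷) = 937.7 J/m³.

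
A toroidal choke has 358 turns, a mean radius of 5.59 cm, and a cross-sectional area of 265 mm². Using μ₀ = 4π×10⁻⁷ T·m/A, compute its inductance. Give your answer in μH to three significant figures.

L ≈ 122 μH

For a thin toroid, L = μ₀N²A/(2πR).
L = (4π×10⁻⁷)(358)²(2.650×10^-4) / (2π×5.590×10^-2 m) = 1.215×10^-4 H.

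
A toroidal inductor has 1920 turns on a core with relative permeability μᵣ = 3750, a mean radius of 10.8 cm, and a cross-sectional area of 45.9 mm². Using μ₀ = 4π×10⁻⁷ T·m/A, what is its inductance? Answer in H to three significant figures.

For a thin toroid, L = μ₀μᵣN²A/(2πR).
L = (4π×10⁻⁷)(3750)(1920)²(4.590×10^-5) / (2π×0.108 m) = 1.175 H.

L ≈ 1.18 H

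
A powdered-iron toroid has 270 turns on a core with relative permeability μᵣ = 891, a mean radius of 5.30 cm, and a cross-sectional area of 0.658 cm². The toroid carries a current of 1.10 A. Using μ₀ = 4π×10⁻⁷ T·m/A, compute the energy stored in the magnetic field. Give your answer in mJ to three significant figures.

U ≈ 9.76 mJ

L = μ₀μᵣN²A/(2πR) = (4π×10⁻⁷)(891)(270)²(6.580×10^-5)/(2π×5.300×10^-2) = 1.613×10^-2 H.
U = ½LI² = ½(1.613×10^-2)(1.10)² = 9.758×10^-3 J.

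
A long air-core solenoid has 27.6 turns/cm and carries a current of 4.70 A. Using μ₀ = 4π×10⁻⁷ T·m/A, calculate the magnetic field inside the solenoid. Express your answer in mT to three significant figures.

B ≈ 16.3 mT

Inside a long solenoid, B = μ₀nI.
B = (4π×10⁻⁷)(2.760×10^3 m⁻¹)(4.70 A) = 1.630×10^-2 T.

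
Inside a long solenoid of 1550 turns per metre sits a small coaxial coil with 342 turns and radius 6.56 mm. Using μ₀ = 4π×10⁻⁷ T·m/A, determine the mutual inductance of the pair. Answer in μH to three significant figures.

The outer solenoid produces a uniform field B₁ = μ₀n₁I₁ across the inner coil,
so the flux linkage is N₂Φ = N₂B₁A₂ = μ₀n₁N₂A₂·I₁, giving M = μ₀n₁N₂A₂.
A₂ = πr² = π(6.560×10^-3 m)² = 1.352×10^-4 m².
M = (4π×10⁻⁷)(1550)(342)(1.352×10^-4) = 9.006×10^-5 H.

M ≈ 90.1 μH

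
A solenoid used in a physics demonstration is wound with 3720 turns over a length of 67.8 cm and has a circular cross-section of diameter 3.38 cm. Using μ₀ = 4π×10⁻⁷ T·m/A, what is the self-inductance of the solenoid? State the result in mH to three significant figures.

L ≈ 23.0 mH

A = π(d/2)² = π(1.690×10^-2 m)² = 8.973×10^-4 m².
For a long solenoid, L = μ₀N²A/ℓ.
L = (4π×10⁻⁷)(3720)²(8.973×10^-4)/(0.678 m) = 2.301×10^-2 H.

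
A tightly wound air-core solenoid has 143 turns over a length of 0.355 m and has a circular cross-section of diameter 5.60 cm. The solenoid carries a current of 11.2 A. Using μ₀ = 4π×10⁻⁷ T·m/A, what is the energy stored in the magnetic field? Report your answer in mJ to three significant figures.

A = π(d/2)² = π(2.800×10^-2 m)² = 2.463×10^-3 m².
L = μ₀N²A/ℓ = (4π×10⁻⁷)(143)²(2.463×10^-3)/(0.355) = 1.783×10^-4 H.
U = ½LI² = ½(1.783×10^-4)(11.2)² = 1.118×10^-2 J.

U ≈ 11.2 mJ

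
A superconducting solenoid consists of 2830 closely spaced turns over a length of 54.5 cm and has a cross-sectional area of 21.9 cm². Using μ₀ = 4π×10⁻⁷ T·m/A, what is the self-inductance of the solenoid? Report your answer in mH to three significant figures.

L ≈ 40.4 mH

A = 21.9 cm² = 2.190×10^-3 m².
For a long solenoid, L = μ₀N²A/ℓ.
L = (4π×10⁻⁷)(2830)²(2.190×10^-3)/(0.545 m) = 4.044×10^-2 H.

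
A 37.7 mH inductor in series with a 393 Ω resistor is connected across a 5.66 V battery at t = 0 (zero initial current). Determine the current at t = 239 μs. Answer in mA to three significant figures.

τ = L/R = 3.770×10^-2/393 = 9.593×10^-5 s; final current I_∞ = ε/R = 5.66/393 = 1.440×10^-2 A.
I(t) = I_∞(1 − e^(−t/τ)) with t/τ = 2.491.
I = (1.440×10^-2)(1 − e^(−2.491)) = 1.321×10^-2 A.

I ≈ 13.2 mA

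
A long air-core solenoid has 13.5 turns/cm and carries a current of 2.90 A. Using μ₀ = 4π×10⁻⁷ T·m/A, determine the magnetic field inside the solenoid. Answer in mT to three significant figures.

Inside a long solenoid, B = μ₀nI.
B = (4π×10⁻⁷)(1.350×10^3 m⁻¹)(2.90 A) = 4.920×10^-3 T.

B ≈ 4.92 mT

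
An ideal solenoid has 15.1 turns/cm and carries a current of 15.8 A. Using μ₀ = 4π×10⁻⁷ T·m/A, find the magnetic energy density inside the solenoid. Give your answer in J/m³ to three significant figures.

u ≈ 358 J/m³

B = μ₀nI = (4π×10⁻⁷)(1.510×10^3)(15.8) = 2.998×10^-2 T.
u = B²/(2μ₀) = (2.998×10^-2)²/(2×4π×10⁻⁷) = 357.6 J/m³.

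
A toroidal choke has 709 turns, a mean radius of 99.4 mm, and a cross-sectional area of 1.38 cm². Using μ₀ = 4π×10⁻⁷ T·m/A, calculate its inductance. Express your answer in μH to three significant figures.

L ≈ 140 μH

For a thin toroid, L = μ₀N²A/(2πR).
L = (4π×10⁻⁷)(709)²(1.380×10^-4) / (2π×9.940×10^-2 m) = 1.396×10^-4 H.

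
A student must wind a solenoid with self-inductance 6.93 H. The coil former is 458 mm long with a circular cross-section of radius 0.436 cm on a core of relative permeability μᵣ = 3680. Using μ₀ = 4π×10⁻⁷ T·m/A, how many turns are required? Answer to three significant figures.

N ≈ 3390 turns

A = πr² = π(4.360×10^-3 m)² = 5.972×10^-5 m².
From L = μ₀μᵣN²A/ℓ, N = √(Lℓ / (μ₀μᵣA)).
N = √[(6.93)(0.458) / ((4π×10⁻⁷)(3680)×5.972×10^-5)] = √(1.149×10^7) ≈ 3390.1.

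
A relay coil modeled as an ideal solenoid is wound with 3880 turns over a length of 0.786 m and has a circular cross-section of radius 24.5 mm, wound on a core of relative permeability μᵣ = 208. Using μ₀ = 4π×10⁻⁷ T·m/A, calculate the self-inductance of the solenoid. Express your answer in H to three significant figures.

L ≈ 9.44 H

A = πr² = π(2.450×10^-2 m)² = 1.886×10^-3 m².
For a long solenoid, L = μ₀μᵣN²A/ℓ.
L = (4π×10⁻⁷)(208)(3880)²(1.886×10^-3)/(0.786 m) = 9.441 H.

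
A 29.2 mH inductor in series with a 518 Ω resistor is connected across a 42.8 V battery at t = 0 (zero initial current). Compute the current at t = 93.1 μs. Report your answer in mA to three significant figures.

I ≈ 66.8 mA

τ = L/R = 2.920×10^-2/518 = 5.637×10^-5 s; final current I_∞ = ε/R = 42.8/518 = 8.263×10^-2 A.
I(t) = I_∞(1 − e^(−t/τ)) with t/τ = 1.652.
I = (8.263×10^-2)(1 − e^(−1.652)) = 6.678×10^-2 A.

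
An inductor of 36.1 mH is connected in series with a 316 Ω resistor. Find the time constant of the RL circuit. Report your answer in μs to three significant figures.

τ ≈ 114 μs

τ = L/R = (3.610×10^-2 H)/(316 Ω) = 1.142×10^-4 s.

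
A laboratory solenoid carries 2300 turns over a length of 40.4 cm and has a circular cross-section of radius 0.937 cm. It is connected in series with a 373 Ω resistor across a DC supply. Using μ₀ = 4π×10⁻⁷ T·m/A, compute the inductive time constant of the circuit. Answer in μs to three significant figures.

τ ≈ 12.2 μs

A = πr² = π(9.370×10^-3 m)² = 2.758×10^-4 m².
L = μ₀N²A/ℓ = (4π×10⁻⁷)(2300)²(2.758×10^-4)/(0.404) = 4.539×10^-3 H.
τ = L/R = (4.539×10^-3)/(373) = 1.217×10^-5 s.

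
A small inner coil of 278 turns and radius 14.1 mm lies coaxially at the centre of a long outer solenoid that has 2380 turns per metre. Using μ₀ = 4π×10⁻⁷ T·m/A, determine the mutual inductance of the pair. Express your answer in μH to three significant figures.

The outer solenoid produces a uniform field B₁ = μ₀n₁I₁ across the inner coil,
so the flux linkage is N₂Φ = N₂B₁A₂ = μ₀n₁N₂A₂·I₁, giving M = μ₀n₁N₂A₂.
A₂ = πr² = π(1.410×10^-2 m)² = 6.246×10^-4 m².
M = (4π×10⁻⁷)(2380)(278)(6.246×10^-4) = 5.193×10^-4 H.

M ≈ 519 μH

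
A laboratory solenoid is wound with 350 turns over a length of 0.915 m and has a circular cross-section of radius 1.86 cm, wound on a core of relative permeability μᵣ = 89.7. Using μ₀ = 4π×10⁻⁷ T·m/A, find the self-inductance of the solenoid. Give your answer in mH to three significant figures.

A = πr² = π(1.860×10^-2 m)² = 1.087×10^-3 m².
For a long solenoid, L = μ₀μᵣN²A/ℓ.
L = (4π×10⁻⁷)(89.7)(350)²(1.087×10^-3)/(0.915 m) = 1.640×10^-2 H.

L ≈ 16.4 mH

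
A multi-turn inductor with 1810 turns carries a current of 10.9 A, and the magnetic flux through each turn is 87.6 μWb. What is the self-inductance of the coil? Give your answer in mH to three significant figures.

L ≈ 14.5 mH

Self-inductance is defined by L = NΦ_B/I (flux linkage over current).
L = (1810)(8.760×10^-5 Wb)/(10.9 A) = 1.4546×10^-2 H.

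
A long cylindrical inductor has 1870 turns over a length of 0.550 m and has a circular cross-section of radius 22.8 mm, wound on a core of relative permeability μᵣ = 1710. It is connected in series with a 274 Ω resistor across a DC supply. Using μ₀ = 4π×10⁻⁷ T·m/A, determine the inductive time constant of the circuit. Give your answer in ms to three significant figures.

τ ≈ 81.4 ms

A = πr² = π(2.280×10^-2 m)² = 1.633×10^-3 m².
L = μ₀μᵣN²A/ℓ = (4π×10⁻⁷)(1710)(1870)²(1.633×10^-3)/(0.55) = 22.31 H.
τ = L/R = (22.31)/(274) = 8.143×10^-2 s.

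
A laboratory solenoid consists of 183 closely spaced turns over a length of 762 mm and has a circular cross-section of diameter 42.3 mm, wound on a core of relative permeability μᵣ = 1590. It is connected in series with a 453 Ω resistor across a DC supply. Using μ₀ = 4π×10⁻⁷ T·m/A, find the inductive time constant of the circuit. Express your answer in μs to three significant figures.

τ ≈ 272 μs

A = π(d/2)² = π(2.115×10^-2 m)² = 1.405×10^-3 m².
L = μ₀μᵣN²A/ℓ = (4π×10⁻⁷)(1590)(183)²(1.405×10^-3)/(0.762) = 0.1234 H.
τ = L/R = (0.1234)/(453) = 2.724×10^-4 s.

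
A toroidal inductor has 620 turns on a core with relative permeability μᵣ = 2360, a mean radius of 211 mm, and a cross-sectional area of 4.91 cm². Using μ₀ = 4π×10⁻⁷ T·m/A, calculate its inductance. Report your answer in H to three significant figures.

L ≈ 0.422 H

For a thin toroid, L = μ₀μᵣN²A/(2πR).
L = (4π×10⁻⁷)(2360)(620)²(4.910×10^-4) / (2π×0.211 m) = 0.4222 H.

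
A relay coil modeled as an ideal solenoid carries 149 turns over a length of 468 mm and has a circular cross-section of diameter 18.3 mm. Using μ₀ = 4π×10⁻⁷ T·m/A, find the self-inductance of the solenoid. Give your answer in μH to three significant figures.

L ≈ 15.7 μH

A = π(d/2)² = π(9.150×10^-3 m)² = 2.630×10^-4 m².
For a long solenoid, L = μ₀N²A/ℓ.
L = (4π×10⁻⁷)(149)²(2.630×10^-4)/(0.468 m) = 1.568×10^-5 H.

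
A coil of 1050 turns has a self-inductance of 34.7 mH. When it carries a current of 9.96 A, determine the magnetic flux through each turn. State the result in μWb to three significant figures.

Φ_B ≈ 329 μWb

From L = NΦ_B/I, the flux per turn is Φ_B = LI/N.
Φ_B = (3.470×10^-2 H)(9.96 A)/1050 = 3.292×10^-4 Wb.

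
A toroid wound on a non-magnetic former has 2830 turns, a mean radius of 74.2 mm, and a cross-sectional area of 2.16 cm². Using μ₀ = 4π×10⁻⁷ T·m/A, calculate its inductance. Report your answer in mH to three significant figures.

L ≈ 4.66 mH

For a thin toroid, L = μ₀N²A/(2πR).
L = (4π×10⁻⁷)(2830)²(2.160×10^-4) / (2π×7.420×10^-2 m) = 4.663×10^-3 H.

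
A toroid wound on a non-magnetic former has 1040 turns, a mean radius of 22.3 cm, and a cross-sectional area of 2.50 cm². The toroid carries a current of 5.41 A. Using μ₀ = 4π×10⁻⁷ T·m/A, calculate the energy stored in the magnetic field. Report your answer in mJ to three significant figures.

U ≈ 3.55 mJ

L = μ₀N²A/(2πR) = (4π×10⁻⁷)(1040)²(2.500×10^-4)/(2π×0.223) = 2.425×10^-4 H.
U = ½LI² = ½(2.425×10^-4)(5.41)² = 3.549×10^-3 J.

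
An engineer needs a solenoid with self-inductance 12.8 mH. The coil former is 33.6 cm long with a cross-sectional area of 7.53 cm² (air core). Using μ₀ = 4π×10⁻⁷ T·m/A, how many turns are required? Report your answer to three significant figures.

A = 7.53 cm² = 7.530×10^-4 m².
From L = μ₀N²A/ℓ, N = √(Lℓ / (μ₀A)).
N = √[(1.280×10^-2)(0.336) / ((4π×10⁻⁷)×7.530×10^-4)] = √(4.545×10^6) ≈ 2131.9.

N ≈ 2130 turns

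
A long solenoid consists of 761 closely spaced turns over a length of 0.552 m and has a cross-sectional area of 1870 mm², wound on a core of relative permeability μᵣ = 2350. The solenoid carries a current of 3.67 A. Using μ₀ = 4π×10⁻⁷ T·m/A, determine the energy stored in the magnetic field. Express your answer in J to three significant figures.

U ≈ 39.0 J

A = 1870 mm² = 1.870×10^-3 m².
L = μ₀μᵣN²A/ℓ = (4π×10⁻⁷)(2350)(761)²(1.870×10^-3)/(0.552) = 5.794 H.
U = ½LI² = ½(5.794)(3.67)² = 39.02 J.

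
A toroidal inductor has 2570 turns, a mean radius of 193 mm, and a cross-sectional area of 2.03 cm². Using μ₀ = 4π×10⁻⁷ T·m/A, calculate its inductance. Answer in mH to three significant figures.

For a thin toroid, L = μ₀N²A/(2πR).
L = (4π×10⁻⁷)(2570)²(2.030×10^-4) / (2π×0.193 m) = 1.389×10^-3 H.

L ≈ 1.39 mH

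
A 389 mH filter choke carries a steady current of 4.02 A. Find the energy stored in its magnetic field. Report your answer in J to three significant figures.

U ≈ 3.14 J

Stored magnetic energy: U = ½LI².
U = ½(0.389 H)(4.02 A)² = 3.143 J.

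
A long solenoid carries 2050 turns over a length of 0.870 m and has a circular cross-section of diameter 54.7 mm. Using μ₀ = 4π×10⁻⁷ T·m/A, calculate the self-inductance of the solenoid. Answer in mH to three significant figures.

L ≈ 14.3 mH

A = π(d/2)² = π(2.735×10^-2 m)² = 2.350×10^-3 m².
For a long solenoid, L = μ₀N²A/ℓ.
L = (4π×10⁻⁷)(2050)²(2.350×10^-3)/(0.87 m) = 1.426×10^-2 H.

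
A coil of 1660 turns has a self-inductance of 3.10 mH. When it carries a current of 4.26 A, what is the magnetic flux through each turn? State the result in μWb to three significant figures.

From L = NΦ_B/I, the flux per turn is Φ_B = LI/N.
Φ_B = (3.100×10^-3 H)(4.26 A)/1660 = 7.955×10^-6 Wb.

Φ_B ≈ 7.96 μWb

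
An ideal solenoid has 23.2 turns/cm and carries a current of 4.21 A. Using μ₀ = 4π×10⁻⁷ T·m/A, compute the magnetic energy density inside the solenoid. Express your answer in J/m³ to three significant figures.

B = μ₀nI = (4π×10⁻⁷)(2.320×10^3)(4.21) = 1.227×10^-2 T.
u = B²/(2μ₀) = (1.227×10^-2)²/(2×4π×10⁻⁷) = 59.94 J/m³.

u ≈ 59.9 J/m³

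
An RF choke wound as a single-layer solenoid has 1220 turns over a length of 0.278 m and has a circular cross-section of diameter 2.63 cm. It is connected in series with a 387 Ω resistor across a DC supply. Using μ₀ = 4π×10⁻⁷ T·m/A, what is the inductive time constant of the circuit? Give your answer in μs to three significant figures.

τ ≈ 9.44 μs

A = π(d/2)² = π(1.315×10^-2 m)² = 5.433×10^-4 m².
L = μ₀N²A/ℓ = (4π×10⁻⁷)(1220)²(5.433×10^-4)/(0.278) = 3.65499×10^-3 H.
τ = L/R = (3.65499×10^-3)/(387) = 9.444×10^-6 s.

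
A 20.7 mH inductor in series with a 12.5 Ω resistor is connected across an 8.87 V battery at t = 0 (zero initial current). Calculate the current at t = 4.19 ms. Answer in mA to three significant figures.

I ≈ 653 mA

τ = L/R = 2.070×10^-2/12.5 = 1.656×10^-3 s; final current I_∞ = ε/R = 8.87/12.5 = 0.7096 A.
I(t) = I_∞(1 − e^(−t/τ)) with t/τ = 2.530.
I = (0.7096)(1 − e^(−2.530)) = 0.6531 A.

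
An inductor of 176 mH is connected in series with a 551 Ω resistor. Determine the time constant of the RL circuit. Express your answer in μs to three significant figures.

τ = L/R = (0.176 H)/(551 Ω) = 3.194×10^-4 s.

τ ≈ 319 μs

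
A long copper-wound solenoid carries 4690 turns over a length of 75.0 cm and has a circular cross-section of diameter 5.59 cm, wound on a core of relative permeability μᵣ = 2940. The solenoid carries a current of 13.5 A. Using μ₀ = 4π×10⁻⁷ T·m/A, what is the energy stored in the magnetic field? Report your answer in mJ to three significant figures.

U ≈ 24200000 mJ

A = π(d/2)² = π(2.795×10^-2 m)² = 2.454×10^-3 m².
L = μ₀μᵣN²A/ℓ = (4π×10⁻⁷)(2940)(4690)²(2.454×10^-3)/(0.75) = 265.9 H.
U = ½LI² = ½(265.9)(13.5)² = 2.423×10^4 J.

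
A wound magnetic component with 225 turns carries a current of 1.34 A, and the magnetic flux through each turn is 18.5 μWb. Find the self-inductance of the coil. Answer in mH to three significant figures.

L ≈ 3.11 mH

Self-inductance is defined by L = NΦ_B/I (flux linkage over current).
L = (225)(1.850×10^-5 Wb)/(1.34 A) = 3.106×10^-3 H.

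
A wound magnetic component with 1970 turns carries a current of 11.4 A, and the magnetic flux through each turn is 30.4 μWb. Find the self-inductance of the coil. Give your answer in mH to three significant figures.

L ≈ 5.25 mH

Self-inductance is defined by L = NΦ_B/I (flux linkage over current).
L = (1970)(3.040×10^-5 Wb)/(11.4 A) = 5.253×10^-3 H.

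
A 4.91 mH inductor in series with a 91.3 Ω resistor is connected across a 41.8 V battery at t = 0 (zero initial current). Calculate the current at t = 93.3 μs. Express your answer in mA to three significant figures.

I ≈ 377 mA

τ = L/R = 4.910×10^-3/91.3 = 5.378×10^-5 s; final current I_∞ = ε/R = 41.8/91.3 = 0.4578 A.
I(t) = I_∞(1 − e^(−t/τ)) with t/τ = 1.735.
I = (0.4578)(1 − e^(−1.735)) = 0.3771 A.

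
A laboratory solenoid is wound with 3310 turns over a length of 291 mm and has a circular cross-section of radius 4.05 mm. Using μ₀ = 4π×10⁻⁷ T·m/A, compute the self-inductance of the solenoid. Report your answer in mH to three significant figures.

A = πr² = π(4.050×10^-3 m)² = 5.153×10^-5 m².
For a long solenoid, L = μ₀N²A/ℓ.
L = (4π×10⁻⁷)(3310)²(5.153×10^-5)/(0.291 m) = 2.438×10^-3 H.

L ≈ 2.44 mH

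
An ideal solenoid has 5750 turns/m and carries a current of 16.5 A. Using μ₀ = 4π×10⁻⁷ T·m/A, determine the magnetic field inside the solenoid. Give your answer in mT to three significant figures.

B ≈ 119 mT

Inside a long solenoid, B = μ₀nI.
B = (4π×10⁻⁷)(5.750×10^3 m⁻¹)(16.5 A) = 0.1192 T.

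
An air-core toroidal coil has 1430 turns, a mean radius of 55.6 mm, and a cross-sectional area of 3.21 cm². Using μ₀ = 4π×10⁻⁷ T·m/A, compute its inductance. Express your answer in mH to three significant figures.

L ≈ 2.36 mH

For a thin toroid, L = μ₀N²A/(2πR).
L = (4π×10⁻⁷)(1430)²(3.210×10^-4) / (2π×5.560×10^-2 m) = 2.361×10^-3 H.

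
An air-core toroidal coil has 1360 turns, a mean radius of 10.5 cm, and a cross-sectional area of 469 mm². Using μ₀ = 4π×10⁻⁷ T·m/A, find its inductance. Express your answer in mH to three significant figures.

For a thin toroid, L = μ₀N²A/(2πR).
L = (4π×10⁻⁷)(1360)²(4.690×10^-4) / (2π×0.105 m) = 1.652×10^-3 H.

L ≈ 1.65 mH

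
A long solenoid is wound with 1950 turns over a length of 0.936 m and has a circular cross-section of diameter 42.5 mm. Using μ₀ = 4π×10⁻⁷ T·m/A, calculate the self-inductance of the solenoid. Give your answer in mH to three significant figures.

A = π(d/2)² = π(2.125×10^-2 m)² = 1.419×10^-3 m².
For a long solenoid, L = μ₀N²A/ℓ.
L = (4π×10⁻⁷)(1950)²(1.419×10^-3)/(0.936 m) = 7.242×10^-3 H.

L ≈ 7.24 mH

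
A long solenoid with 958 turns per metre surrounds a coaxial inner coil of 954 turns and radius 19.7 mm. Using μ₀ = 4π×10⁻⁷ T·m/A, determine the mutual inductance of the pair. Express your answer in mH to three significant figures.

The outer solenoid produces a uniform field B₁ = μ₀n₁I₁ across the inner coil,
so the flux linkage is N₂Φ = N₂B₁A₂ = μ₀n₁N₂A₂·I₁, giving M = μ₀n₁N₂A₂.
A₂ = πr² = π(1.970×10^-2 m)² = 1.219×10^-3 m².
M = (4π×10⁻⁷)(958)(954)(1.219×10^-3) = 1.400×10^-3 H.

M ≈ 1.40 mH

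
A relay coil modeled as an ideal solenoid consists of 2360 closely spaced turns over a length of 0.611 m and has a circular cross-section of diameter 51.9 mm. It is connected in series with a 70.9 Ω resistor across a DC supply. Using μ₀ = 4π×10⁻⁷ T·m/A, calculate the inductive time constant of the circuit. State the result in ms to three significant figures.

τ ≈ 0.342 ms

A = π(d/2)² = π(2.595×10^-2 m)² = 2.116×10^-3 m².
L = μ₀N²A/ℓ = (4π×10⁻⁷)(2360)²(2.116×10^-3)/(0.611) = 2.423×10^-2 H.
τ = L/R = (2.423×10^-2)/(70.9) = 3.418×10^-4 s.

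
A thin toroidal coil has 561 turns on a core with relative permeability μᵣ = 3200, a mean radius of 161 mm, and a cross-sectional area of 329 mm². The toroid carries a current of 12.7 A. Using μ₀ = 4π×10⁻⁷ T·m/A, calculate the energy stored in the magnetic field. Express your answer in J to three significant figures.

U ≈ 33.2 J

L = μ₀μᵣN²A/(2πR) = (4π×10⁻⁷)(3200)(561)²(3.290×10^-4)/(2π×0.161) = 0.4116 H.
U = ½LI² = ½(0.4116)(12.7)² = 33.19 J.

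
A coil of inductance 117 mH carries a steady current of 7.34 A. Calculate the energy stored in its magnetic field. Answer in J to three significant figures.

U ≈ 3.15 J

Stored magnetic energy: U = ½LI².
U = ½(0.117 H)(7.34 A)² = 3.152 J.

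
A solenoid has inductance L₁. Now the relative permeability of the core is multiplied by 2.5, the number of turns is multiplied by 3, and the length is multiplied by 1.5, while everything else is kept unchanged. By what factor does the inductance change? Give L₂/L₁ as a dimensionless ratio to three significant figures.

L₂/L₁ = 15.0

For a solenoid, L ∝ μᵣN²A/ℓ.
L₂/L₁ = (2.5) × (3)^2 × (1.5)^-1 = 15.0.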